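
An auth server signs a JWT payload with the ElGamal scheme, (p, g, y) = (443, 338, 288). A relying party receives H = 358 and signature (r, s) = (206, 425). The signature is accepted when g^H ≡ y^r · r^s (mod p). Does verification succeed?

fails

Left side g^H mod p:
338^2 = 114244 ≡ 393
338^4 ≡ 393^2 = 154449 ≡ 285
338^8 ≡ 285^2 = 81225 ≡ 156
338^16 ≡ 156^2 = 24336 ≡ 414
338^32 ≡ 414^2 = 171396 ≡ 398
338^64 ≡ 398^2 = 158404 ≡ 253
338^128 ≡ 253^2 = 64009 ≡ 217
338^256 ≡ 217^2 = 47089 ≡ 131
358 = 256 + 64 + 32 + 4 + 2, so 338^358 ≡ 131·253·398·285·393 ≡ 271 (mod 443)
Right side y^r · r^s mod p:
288^2 = 82944 ≡ 103
288^4 ≡ 103^2 = 10609 ≡ 420
288^8 ≡ 420^2 = 176400 ≡ 86
288^16 ≡ 86^2 = 7396 ≡ 308
288^32 ≡ 308^2 = 94864 ≡ 62
288^64 ≡ 62^2 = 3844 ≡ 300
288^128 ≡ 300^2 = 90000 ≡ 71
206 = 128 + 64 + 8 + 4 + 2, so 288^206 ≡ 71·300·86·420·103 ≡ 327 (mod 443)
206^2 = 42436 ≡ 351
206^4 ≡ 351^2 = 123201 ≡ 47
206^8 ≡ 47^2 = 2209 ≡ 437
206^16 ≡ 437^2 = 190969 ≡ 36
206^32 ≡ 36^2 = 1296 ≡ 410
206^64 ≡ 410^2 = 168100 ≡ 203
206^128 ≡ 203^2 = 41209 ≡ 10
206^256 ≡ 10^2 = 100
425 = 256 + 128 + 32 + 8 + 1, so 206^425 ≡ 100·10·410·437·206 ≡ 104 (mod 443)
327·104 = 34008 ≡ 340 (mod 443)
271 ≠ 340, so verification fails.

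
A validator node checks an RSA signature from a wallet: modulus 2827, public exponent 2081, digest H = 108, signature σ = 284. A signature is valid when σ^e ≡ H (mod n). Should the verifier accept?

σ^2 ≡ 284^2 = 80656 ≡ 1500
σ^4 ≡ 1500^2 = 2250000 ≡ 2535
σ^8 ≡ 2535^2 = 6426225 ≡ 454
σ^16 ≡ 454^2 = 206116 ≡ 2572
σ^32 ≡ 2572^2 = 6615184 ≡ 4
σ^64 ≡ 4^2 = 16
σ^128 ≡ 16^2 = 256
σ^256 ≡ 256^2 = 65536 ≡ 515
σ^512 ≡ 515^2 = 265225 ≡ 2314
σ^1024 ≡ 2314^2 = 5354596 ≡ 258
σ^2048 ≡ 258^2 = 66564 ≡ 1543
2081 = 2048 + 32 + 1, so σ^2081 ≡ 1543·4·284 ≡ 108 (mod 2827)
Since 108 equals the digest 108, verification succeeds.

accept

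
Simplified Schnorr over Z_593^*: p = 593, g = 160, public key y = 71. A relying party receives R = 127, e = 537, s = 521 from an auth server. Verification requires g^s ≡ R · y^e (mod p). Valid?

yes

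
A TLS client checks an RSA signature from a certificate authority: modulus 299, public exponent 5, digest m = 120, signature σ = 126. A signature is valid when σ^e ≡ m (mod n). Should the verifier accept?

accept

σ^5 mod 299 = 120
120 = m, so the signature checks out.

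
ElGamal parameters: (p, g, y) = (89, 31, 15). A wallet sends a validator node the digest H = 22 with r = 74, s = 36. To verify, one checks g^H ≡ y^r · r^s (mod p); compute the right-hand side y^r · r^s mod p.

15^2 = 225 ≡ 47
15^4 ≡ 47^2 = 2209 ≡ 73
15^8 ≡ 73^2 = 5329 ≡ 78
15^16 ≡ 78^2 = 6084 ≡ 32
15^32 ≡ 32^2 = 1024 ≡ 45
15^64 ≡ 45^2 = 2025 ≡ 67
74 = 64 + 8 + 2, so 15^74 ≡ 67·78·47 ≡ 71 (mod 89)
74^2 = 5476 ≡ 47
74^4 ≡ 47^2 = 2209 ≡ 73
74^8 ≡ 73^2 = 5329 ≡ 78
74^16 ≡ 78^2 = 6084 ≡ 32
74^32 ≡ 32^2 = 1024 ≡ 45
36 = 32 + 4, so 74^36 ≡ 45·73 ≡ 81 (mod 89)
y^r · r^s ≡ 71·81 = 5751 ≡ 55 (mod 89)

55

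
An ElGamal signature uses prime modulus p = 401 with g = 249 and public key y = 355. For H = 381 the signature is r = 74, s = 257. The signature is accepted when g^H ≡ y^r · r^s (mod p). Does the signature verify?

verifies

Left side g^H mod p:
249^381 mod 401 = 335
Right side y^r · r^s mod p:
355^74 mod 401 = 292
74^257 mod 401 = 19
292·19 = 5548 ≡ 335 (mod 401)
335 ≡ 335 (mod 401), so the signature is genuine.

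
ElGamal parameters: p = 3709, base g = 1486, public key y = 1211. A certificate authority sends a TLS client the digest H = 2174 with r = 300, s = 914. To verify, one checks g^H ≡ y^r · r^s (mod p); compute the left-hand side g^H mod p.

1486^2 = 2208196 ≡ 1341
1486^4 ≡ 1341^2 = 1798281 ≡ 3125
1486^8 ≡ 3125^2 = 9765625 ≡ 3537
1486^16 ≡ 3537^2 = 12510369 ≡ 3621
1486^32 ≡ 3621^2 = 13111641 ≡ 326
1486^64 ≡ 326^2 = 106276 ≡ 2424
1486^128 ≡ 2424^2 = 5875776 ≡ 720
1486^256 ≡ 720^2 = 518400 ≡ 2849
1486^512 ≡ 2849^2 = 8116801 ≡ 1509
1486^1024 ≡ 1509^2 = 2277081 ≡ 3464
1486^2048 ≡ 3464^2 = 11999296 ≡ 681
2174 = 2048 + 64 + 32 + 16 + 8 + 4 + 2, so 1486^2174 ≡ 681·2424·326·3621·3537·3125·1341 ≡ 3527 (mod 3709)

3527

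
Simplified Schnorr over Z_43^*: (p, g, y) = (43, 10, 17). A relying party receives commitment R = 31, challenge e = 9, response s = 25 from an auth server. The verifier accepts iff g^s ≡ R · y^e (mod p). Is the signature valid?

valid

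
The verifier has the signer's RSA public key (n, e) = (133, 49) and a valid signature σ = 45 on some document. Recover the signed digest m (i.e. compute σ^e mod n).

45

σ^2 ≡ 45^2 = 2025 ≡ 30
σ^4 ≡ 30^2 = 900 ≡ 102
σ^8 ≡ 102^2 = 10404 ≡ 30
σ^16 ≡ 30^2 = 900 ≡ 102
σ^32 ≡ 102^2 = 10404 ≡ 30
49 = 32 + 16 + 1, so σ^49 ≡ 30·102·45 ≡ 45 (mod 133)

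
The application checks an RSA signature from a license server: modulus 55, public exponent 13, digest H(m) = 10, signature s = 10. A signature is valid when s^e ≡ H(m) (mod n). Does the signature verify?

Squares mod 55: s^1≡10, s^2≡45, s^4≡45, s^8≡45
13 = 8 + 4 + 1, so s^13 ≡ 45·45·10 ≡ 10 (mod 55)
10 = H(m), so the signature checks out.

verifies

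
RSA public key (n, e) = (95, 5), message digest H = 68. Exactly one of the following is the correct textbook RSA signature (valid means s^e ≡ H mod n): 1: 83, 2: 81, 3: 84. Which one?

Candidate 1: Squares mod 95: 83^1≡83, 83^2≡49, 83^4≡26; 5 = 4 + 1, so 83^5 ≡ 26·83 ≡ 68 (mod 95)
  → matches H = 68
Candidate 2: Squares mod 95: 81^1≡81, 81^2≡6, 81^4≡36; 5 = 4 + 1, so 81^5 ≡ 36·81 ≡ 66 (mod 95)
Candidate 3: Squares mod 95: 84^1≡84, 84^2≡26, 84^4≡11; 5 = 4 + 1, so 84^5 ≡ 11·84 ≡ 69 (mod 95)

1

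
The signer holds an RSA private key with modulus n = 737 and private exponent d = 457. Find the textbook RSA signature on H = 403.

H^2 ≡ 403^2 = 162409 ≡ 269
H^4 ≡ 269^2 = 72361 ≡ 135
H^8 ≡ 135^2 = 18225 ≡ 537
H^16 ≡ 537^2 = 288369 ≡ 202
H^32 ≡ 202^2 = 40804 ≡ 269
H^64 ≡ 269^2 = 72361 ≡ 135
H^128 ≡ 135^2 = 18225 ≡ 537
H^256 ≡ 537^2 = 288369 ≡ 202
457 = 256 + 128 + 64 + 8 + 1, so H^457 ≡ 202·537·135·537·403 ≡ 336 (mod 737)

336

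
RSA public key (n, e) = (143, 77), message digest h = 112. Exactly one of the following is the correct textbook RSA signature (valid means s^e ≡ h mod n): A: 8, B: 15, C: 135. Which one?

A

Candidate A: Squares mod 143: 8^1≡8, 8^2≡64, 8^4≡92, 8^8≡27, 8^16≡14, 8^32≡53, 8^64≡92; 77 = 64 + 8 + 4 + 1, so 8^77 ≡ 92·27·92·8 ≡ 112 (mod 143)
  → matches h = 112
Candidate B: Squares mod 143: 15^1≡15, 15^2≡82, 15^4≡3, 15^8≡9, 15^16≡81, 15^32≡126, 15^64≡3; 77 = 64 + 8 + 4 + 1, so 15^77 ≡ 3·9·3·15 ≡ 71 (mod 143)
Candidate C: Squares mod 143: 135^1≡135, 135^2≡64, 135^4≡92, 135^8≡27, 135^16≡14, 135^32≡53, 135^64≡92; 77 = 64 + 8 + 4 + 1, so 135^77 ≡ 92·27·92·135 ≡ 31 (mod 143)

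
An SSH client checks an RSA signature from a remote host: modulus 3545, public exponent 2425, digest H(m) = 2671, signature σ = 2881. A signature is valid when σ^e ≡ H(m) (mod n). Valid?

σ^2 ≡ 2881^2 = 8300161 ≡ 1316
σ^4 ≡ 1316^2 = 1731856 ≡ 1896
σ^8 ≡ 1896^2 = 3594816 ≡ 186
σ^16 ≡ 186^2 = 34596 ≡ 2691
σ^32 ≡ 2691^2 = 7241481 ≡ 2591
σ^64 ≡ 2591^2 = 6713281 ≡ 2596
σ^128 ≡ 2596^2 = 6739216 ≡ 171
σ^256 ≡ 171^2 = 29241 ≡ 881
σ^512 ≡ 881^2 = 776161 ≡ 3351
σ^1024 ≡ 3351^2 = 11229201 ≡ 2186
σ^2048 ≡ 2186^2 = 4778596 ≡ 3481
2425 = 2048 + 256 + 64 + 32 + 16 + 8 + 1, so σ^2425 ≡ 3481·881·2596·2591·2691·186·2881 ≡ 2671 (mod 3545)
2671 = H(m), so the signature checks out.

yes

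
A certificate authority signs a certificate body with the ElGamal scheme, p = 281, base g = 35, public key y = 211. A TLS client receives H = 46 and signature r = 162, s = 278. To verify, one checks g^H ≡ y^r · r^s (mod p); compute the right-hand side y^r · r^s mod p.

4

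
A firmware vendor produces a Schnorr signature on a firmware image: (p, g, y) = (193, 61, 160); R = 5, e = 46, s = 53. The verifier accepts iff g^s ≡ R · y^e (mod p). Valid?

yes

g^s mod p:
61^2 = 3721 ≡ 54
61^4 ≡ 54^2 = 2916 ≡ 21
61^8 ≡ 21^2 = 441 ≡ 55
61^16 ≡ 55^2 = 3025 ≡ 130
61^32 ≡ 130^2 = 16900 ≡ 109
53 = 32 + 16 + 4 + 1, so 61^53 ≡ 109·130·21·61 ≡ 120 (mod 193)
R · y^e mod p:
160^2 = 25600 ≡ 124
160^4 ≡ 124^2 = 15376 ≡ 129
160^8 ≡ 129^2 = 16641 ≡ 43
160^16 ≡ 43^2 = 1849 ≡ 112
160^32 ≡ 112^2 = 12544 ≡ 192
46 = 32 + 8 + 4 + 2, so 160^46 ≡ 192·43·129·124 ≡ 24 (mod 193)
5·24 = 120 ≡ 120 (mod 193)
120 ≡ 120 (mod 193); signature holds.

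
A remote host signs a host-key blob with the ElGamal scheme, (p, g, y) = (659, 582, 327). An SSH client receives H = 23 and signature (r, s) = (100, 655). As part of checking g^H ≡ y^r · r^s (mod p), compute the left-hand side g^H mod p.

195

Squares mod 659: 582^1≡582, 582^2≡657, 582^4≡4, 582^8≡16, 582^16≡256
23 = 16 + 4 + 2 + 1, so 582^23 ≡ 256·4·657·582 ≡ 195 (mod 659)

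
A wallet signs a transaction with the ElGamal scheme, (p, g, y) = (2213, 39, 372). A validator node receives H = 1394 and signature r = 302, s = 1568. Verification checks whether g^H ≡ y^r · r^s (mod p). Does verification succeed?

fails

Left side g^H mod p:
Squares mod 2213: 39^1≡39, 39^2≡1521, 39^4≡856, 39^8≡233, 39^16≡1177, 39^32≡2204, 39^64≡81, 39^128≡2135, 39^256≡1658, 39^512≡418, 39^1024≡2110
1394 = 1024 + 256 + 64 + 32 + 16 + 2, so 39^1394 ≡ 2110·1658·81·2204·1177·1521 ≡ 1644 (mod 2213)
Right side y^r · r^s mod p:
Squares mod 2213: 372^1≡372, 372^2≡1178, 372^4≡133, 372^8≡2198, 372^16≡225, 372^32≡1939, 372^64≡2047, 372^128≡1000, 372^256≡1937
302 = 256 + 32 + 8 + 4 + 2, so 372^302 ≡ 1937·1939·2198·133·1178 ≡ 1264 (mod 2213)
Squares mod 2213: 302^1≡302, 302^2≡471, 302^4≡541, 302^8≡565, 302^16≡553, 302^32≡415, 302^64≡1824, 302^128≡837, 302^256≡1261, 302^512≡1187, 302^1024≡1501
1568 = 1024 + 512 + 32, so 302^1568 ≡ 1501·1187·415 ≡ 1397 (mod 2213)
1264·1397 = 1765808 ≡ 2047 (mod 2213)
1644 ≠ 2047, so verification fails.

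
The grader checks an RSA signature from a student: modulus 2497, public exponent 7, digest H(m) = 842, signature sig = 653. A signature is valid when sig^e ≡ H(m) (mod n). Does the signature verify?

Squares mod 2497: sig^1≡653, sig^2≡1919, sig^4≡1983
7 = 4 + 2 + 1, so sig^7 ≡ 1983·1919·653 ≡ 1655 (mod 2497)
The recovered value 1655 does not match the digest 842.

does not verify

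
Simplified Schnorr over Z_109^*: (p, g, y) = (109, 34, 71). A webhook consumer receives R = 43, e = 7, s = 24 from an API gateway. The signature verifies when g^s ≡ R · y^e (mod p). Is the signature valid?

valid

g^s mod p:
Squares mod 109: 34^1≡34, 34^2≡66, 34^4≡105, 34^8≡16, 34^16≡38
24 = 16 + 8, so 34^24 ≡ 38·16 ≡ 63 (mod 109)
R · y^e mod p:
Squares mod 109: 71^1≡71, 71^2≡27, 71^4≡75
7 = 4 + 2 + 1, so 71^7 ≡ 75·27·71 ≡ 4 (mod 109)
43·4 = 172 ≡ 63 (mod 109)
63 ≡ 63 (mod 109); signature holds.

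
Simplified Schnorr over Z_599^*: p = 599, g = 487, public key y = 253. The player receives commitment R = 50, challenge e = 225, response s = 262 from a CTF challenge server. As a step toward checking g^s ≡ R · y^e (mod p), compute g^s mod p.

65

487^262 mod 599 = 65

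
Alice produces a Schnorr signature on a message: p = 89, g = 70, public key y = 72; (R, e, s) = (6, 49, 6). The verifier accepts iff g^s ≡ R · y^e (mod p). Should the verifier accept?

reject

g^s mod p:
70^2 = 4900 ≡ 5
70^4 ≡ 5^2 = 25
6 = 4 + 2, so 70^6 ≡ 25·5 ≡ 36 (mod 89)
R · y^e mod p:
72^2 = 5184 ≡ 22
72^4 ≡ 22^2 = 484 ≡ 39
72^8 ≡ 39^2 = 1521 ≡ 8
72^16 ≡ 8^2 = 64
72^32 ≡ 64^2 = 4096 ≡ 2
49 = 32 + 16 + 1, so 72^49 ≡ 2·64·72 ≡ 49 (mod 89)
6·49 = 294 ≡ 27 (mod 89)
36 ≠ 27; the check fails.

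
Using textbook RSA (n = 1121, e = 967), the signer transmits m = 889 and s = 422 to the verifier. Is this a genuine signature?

forged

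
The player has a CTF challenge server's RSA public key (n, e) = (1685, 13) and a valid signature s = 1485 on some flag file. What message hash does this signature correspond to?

1005

s^2 ≡ 1485^2 = 2205225 ≡ 1245
s^4 ≡ 1245^2 = 1550025 ≡ 1510
s^8 ≡ 1510^2 = 2280100 ≡ 295
13 = 8 + 4 + 1, so s^13 ≡ 295·1510·1485 ≡ 1005 (mod 1685)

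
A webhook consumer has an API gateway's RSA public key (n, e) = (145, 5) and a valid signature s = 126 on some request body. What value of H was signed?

66

s^5 mod 145 = 66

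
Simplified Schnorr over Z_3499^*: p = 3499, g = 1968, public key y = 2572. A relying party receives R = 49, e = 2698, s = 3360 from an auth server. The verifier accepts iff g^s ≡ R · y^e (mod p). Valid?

yes

g^s mod p:
1968^2 = 3873024 ≡ 3130
1968^4 ≡ 3130^2 = 9796900 ≡ 3199
1968^8 ≡ 3199^2 = 10233601 ≡ 2525
1968^16 ≡ 2525^2 = 6375625 ≡ 447
1968^32 ≡ 447^2 = 199809 ≡ 366
1968^64 ≡ 366^2 = 133956 ≡ 994
1968^128 ≡ 994^2 = 988036 ≡ 1318
1968^256 ≡ 1318^2 = 1737124 ≡ 1620
1968^512 ≡ 1620^2 = 2624400 ≡ 150
1968^1024 ≡ 150^2 = 22500 ≡ 1506
1968^2048 ≡ 1506^2 = 2268036 ≡ 684
3360 = 2048 + 1024 + 256 + 32, so 1968^3360 ≡ 684·1506·1620·366 ≡ 3056 (mod 3499)
R · y^e mod p:
2572^2 = 6615184 ≡ 2074
2572^4 ≡ 2074^2 = 4301476 ≡ 1205
2572^8 ≡ 1205^2 = 1452025 ≡ 3439
2572^16 ≡ 3439^2 = 11826721 ≡ 101
2572^32 ≡ 101^2 = 10201 ≡ 3203
2572^64 ≡ 3203^2 = 10259209 ≡ 141
2572^128 ≡ 141^2 = 19881 ≡ 2386
2572^256 ≡ 2386^2 = 5692996 ≡ 123
2572^512 ≡ 123^2 = 15129 ≡ 1133
2572^1024 ≡ 1133^2 = 1283689 ≡ 3055
2572^2048 ≡ 3055^2 = 9333025 ≡ 1192
2698 = 2048 + 512 + 128 + 8 + 2, so 2572^2698 ≡ 1192·1133·2386·3439·2074 ≡ 348 (mod 3499)
49·348 = 17052 ≡ 3056 (mod 3499)
3056 ≡ 3056 (mod 3499); signature holds.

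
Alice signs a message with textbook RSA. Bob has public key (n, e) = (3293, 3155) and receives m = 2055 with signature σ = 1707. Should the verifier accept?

accept

σ^2 ≡ 1707^2 = 2913849 ≡ 2837
σ^4 ≡ 2837^2 = 8048569 ≡ 477
σ^8 ≡ 477^2 = 227529 ≡ 312
σ^16 ≡ 312^2 = 97344 ≡ 1847
σ^32 ≡ 1847^2 = 3411409 ≡ 3154
σ^64 ≡ 3154^2 = 9947716 ≡ 2856
σ^128 ≡ 2856^2 = 8156736 ≡ 3268
σ^256 ≡ 3268^2 = 10679824 ≡ 625
σ^512 ≡ 625^2 = 390625 ≡ 2051
σ^1024 ≡ 2051^2 = 4206601 ≡ 1440
σ^2048 ≡ 1440^2 = 2073600 ≡ 2303
3155 = 2048 + 1024 + 64 + 16 + 2 + 1, so σ^3155 ≡ 2303·1440·2856·1847·2837·1707 ≡ 2055 (mod 3293)
2055 = m, so the signature checks out.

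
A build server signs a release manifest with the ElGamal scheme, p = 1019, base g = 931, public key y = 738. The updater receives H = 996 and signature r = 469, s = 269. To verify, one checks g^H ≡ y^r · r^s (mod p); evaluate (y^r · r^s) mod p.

745

738^469 mod 1019 = 445
469^269 mod 1019 = 494
y^r · r^s ≡ 445·494 = 219830 ≡ 745 (mod 1019)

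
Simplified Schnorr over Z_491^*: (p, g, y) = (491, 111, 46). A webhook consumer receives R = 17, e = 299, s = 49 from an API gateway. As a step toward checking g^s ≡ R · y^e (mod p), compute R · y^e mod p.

1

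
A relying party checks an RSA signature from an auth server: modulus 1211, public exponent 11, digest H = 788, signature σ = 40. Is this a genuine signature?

forged

σ^2 ≡ 40^2 = 1600 ≡ 389
σ^4 ≡ 389^2 = 151321 ≡ 1157
σ^8 ≡ 1157^2 = 1338649 ≡ 494
11 = 8 + 2 + 1, so σ^11 ≡ 494·389·40 ≡ 423 (mod 1211)
σ^11 mod 1211 = 423, but H = 788.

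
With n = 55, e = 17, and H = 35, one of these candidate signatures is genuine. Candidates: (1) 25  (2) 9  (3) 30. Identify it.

3

Candidate 1: 25^17 mod 55 = 20
Candidate 2: 9^17 mod 55 = 4
Candidate 3: 30^17 mod 55 = 35
  → matches H = 35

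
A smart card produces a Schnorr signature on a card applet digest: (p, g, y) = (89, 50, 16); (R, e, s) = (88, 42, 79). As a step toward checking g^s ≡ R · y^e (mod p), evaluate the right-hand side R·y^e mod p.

81

16^2 = 256 ≡ 78
16^4 ≡ 78^2 = 6084 ≡ 32
16^8 ≡ 32^2 = 1024 ≡ 45
16^16 ≡ 45^2 = 2025 ≡ 67
16^32 ≡ 67^2 = 4489 ≡ 39
42 = 32 + 8 + 2, so 16^42 ≡ 39·45·78 ≡ 8 (mod 89)
R · y^e ≡ 88·8 = 704 ≡ 81 (mod 89)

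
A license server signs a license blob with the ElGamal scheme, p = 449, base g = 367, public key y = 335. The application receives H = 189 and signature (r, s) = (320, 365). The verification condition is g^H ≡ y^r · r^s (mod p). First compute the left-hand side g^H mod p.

229

Squares mod 449: 367^1≡367, 367^2≡438, 367^4≡121, 367^8≡273, 367^16≡444, 367^32≡25, 367^64≡176, 367^128≡444
189 = 128 + 32 + 16 + 8 + 4 + 1, so 367^189 ≡ 444·25·444·273·121·367 ≡ 229 (mod 449)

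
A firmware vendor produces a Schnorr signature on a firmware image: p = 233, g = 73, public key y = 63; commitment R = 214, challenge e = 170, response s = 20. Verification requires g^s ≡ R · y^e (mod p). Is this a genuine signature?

forged

g^s mod p:
Squares mod 233: 73^1≡73, 73^2≡203, 73^4≡201, 73^8≡92, 73^16≡76
20 = 16 + 4, so 73^20 ≡ 76·201 ≡ 131 (mod 233)
R · y^e mod p:
Squares mod 233: 63^1≡63, 63^2≡8, 63^4≡64, 63^8≡135, 63^16≡51, 63^32≡38, 63^64≡46, 63^128≡19
170 = 128 + 32 + 8 + 2, so 63^170 ≡ 19·38·135·8 ≡ 142 (mod 233)
214·142 = 30388 ≡ 98 (mod 233)
131 ≠ 98; the check fails.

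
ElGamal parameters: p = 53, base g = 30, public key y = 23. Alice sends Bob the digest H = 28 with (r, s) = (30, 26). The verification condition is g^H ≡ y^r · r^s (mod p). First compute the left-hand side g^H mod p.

1

30^2 = 900 ≡ 52
30^4 ≡ 52^2 = 2704 ≡ 1
30^8 ≡ 1^2 = 1
30^16 ≡ 1^2 = 1
28 = 16 + 8 + 4, so 30^28 ≡ 1·1·1 ≡ 1 (mod 53)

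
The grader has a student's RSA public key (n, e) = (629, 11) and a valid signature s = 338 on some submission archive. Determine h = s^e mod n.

s^2 ≡ 338^2 = 114244 ≡ 395
s^4 ≡ 395^2 = 156025 ≡ 33
s^8 ≡ 33^2 = 1089 ≡ 460
11 = 8 + 2 + 1, so s^11 ≡ 460·395·338 ≡ 298 (mod 629)

298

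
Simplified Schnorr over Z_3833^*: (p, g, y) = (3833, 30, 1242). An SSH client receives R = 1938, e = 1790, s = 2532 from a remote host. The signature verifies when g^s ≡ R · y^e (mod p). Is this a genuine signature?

forged

g^s mod p:
Squares mod 3833: 30^1≡30, 30^2≡900, 30^4≡1237, 30^8≡802, 30^16≡3093, 30^32≡3314, 30^64≡1051, 30^128≡697, 30^256≡2851, 30^512≡2241, 30^1024≡851, 30^2048≡3597
2532 = 2048 + 256 + 128 + 64 + 32 + 4, so 30^2532 ≡ 3597·2851·697·1051·3314·1237 ≡ 3492 (mod 3833)
R · y^e mod p:
Squares mod 3833: 1242^1≡1242, 1242^2≡1698, 1242^4≡788, 1242^8≡3831, 1242^16≡4, 1242^32≡16, 1242^64≡256, 1242^128≡375, 1242^256≡2637, 1242^512≡707, 1242^1024≡1559
1790 = 1024 + 512 + 128 + 64 + 32 + 16 + 8 + 4 + 2, so 1242^1790 ≡ 1559·707·375·256·16·4·3831·788·1698 ≡ 2243 (mod 3833)
1938·2243 = 4346934 ≡ 312 (mod 3833)
3492 ≠ 312; the check fails.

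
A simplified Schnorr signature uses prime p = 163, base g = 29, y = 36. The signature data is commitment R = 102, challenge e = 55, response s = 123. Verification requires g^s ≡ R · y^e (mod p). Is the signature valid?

valid

g^s mod p:
29^2 = 841 ≡ 26
29^4 ≡ 26^2 = 676 ≡ 24
29^8 ≡ 24^2 = 576 ≡ 87
29^16 ≡ 87^2 = 7569 ≡ 71
29^32 ≡ 71^2 = 5041 ≡ 151
29^64 ≡ 151^2 = 22801 ≡ 144
123 = 64 + 32 + 16 + 8 + 2 + 1, so 29^123 ≡ 144·151·71·87·26·29 ≡ 86 (mod 163)
R · y^e mod p:
36^2 = 1296 ≡ 155
36^4 ≡ 155^2 = 24025 ≡ 64
36^8 ≡ 64^2 = 4096 ≡ 21
36^16 ≡ 21^2 = 441 ≡ 115
36^32 ≡ 115^2 = 13225 ≡ 22
55 = 32 + 16 + 4 + 2 + 1, so 36^55 ≡ 22·115·64·155·36 ≡ 36 (mod 163)
102·36 = 3672 ≡ 86 (mod 163)
86 ≡ 86 (mod 163); signature holds.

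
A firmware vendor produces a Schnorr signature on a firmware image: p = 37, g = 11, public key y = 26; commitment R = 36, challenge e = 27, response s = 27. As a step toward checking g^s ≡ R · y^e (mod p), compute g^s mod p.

11^2 = 121 ≡ 10
11^4 ≡ 10^2 = 100 ≡ 26
11^8 ≡ 26^2 = 676 ≡ 10
11^16 ≡ 10^2 = 100 ≡ 26
27 = 16 + 8 + 2 + 1, so 11^27 ≡ 26·10·10·11 ≡ 36 (mod 37)

36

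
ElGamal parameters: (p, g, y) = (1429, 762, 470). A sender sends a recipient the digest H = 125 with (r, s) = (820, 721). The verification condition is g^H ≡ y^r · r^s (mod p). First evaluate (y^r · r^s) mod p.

Squares mod 1429: 470^1≡470, 470^2≡834, 470^4≡1062, 470^8≡363, 470^16≡301, 470^32≡574, 470^64≡806, 470^128≡870, 470^256≡959, 470^512≡834
820 = 512 + 256 + 32 + 16 + 4, so 470^820 ≡ 834·959·574·301·1062 ≡ 1062 (mod 1429)
Squares mod 1429: 820^1≡820, 820^2≡770, 820^4≡1294, 820^8≡1077, 820^16≡1010, 820^32≡1223, 820^64≡995, 820^128≡1157, 820^256≡1105, 820^512≡659
721 = 512 + 128 + 64 + 16 + 1, so 820^721 ≡ 659·1157·995·1010·820 ≡ 579 (mod 1429)
y^r · r^s ≡ 1062·579 = 614898 ≡ 428 (mod 1429)

428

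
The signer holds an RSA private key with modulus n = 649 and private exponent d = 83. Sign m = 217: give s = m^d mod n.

6

Squares mod 649: m^1≡217, m^2≡361, m^4≡521, m^8≡159, m^16≡619, m^32≡251, m^64≡48
83 = 64 + 16 + 2 + 1, so m^83 ≡ 48·619·361·217 ≡ 6 (mod 649)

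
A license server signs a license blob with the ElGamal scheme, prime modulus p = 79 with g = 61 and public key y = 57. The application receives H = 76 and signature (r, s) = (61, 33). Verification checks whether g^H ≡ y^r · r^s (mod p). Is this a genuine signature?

Left side g^H mod p:
Squares mod 79: 61^1≡61, 61^2≡8, 61^4≡64, 61^8≡67, 61^16≡65, 61^32≡38, 61^64≡22
76 = 64 + 8 + 4, so 61^76 ≡ 22·67·64 ≡ 10 (mod 79)
Right side y^r · r^s mod p:
Squares mod 79: 57^1≡57, 57^2≡10, 57^4≡21, 57^8≡46, 57^16≡62, 57^32≡52
61 = 32 + 16 + 8 + 4 + 1, so 57^61 ≡ 52·62·46·21·57 ≡ 15 (mod 79)
Squares mod 79: 61^1≡61, 61^2≡8, 61^4≡64, 61^8≡67, 61^16≡65, 61^32≡38
33 = 32 + 1, so 61^33 ≡ 38·61 ≡ 27 (mod 79)
15·27 = 405 ≡ 10 (mod 79)
10 ≡ 10 (mod 79), so the signature is genuine.

genuine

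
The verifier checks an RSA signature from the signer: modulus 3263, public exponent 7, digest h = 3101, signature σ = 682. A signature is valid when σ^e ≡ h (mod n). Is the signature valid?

σ^2 ≡ 682^2 = 465124 ≡ 1778
σ^4 ≡ 1778^2 = 3161284 ≡ 2700
7 = 4 + 2 + 1, so σ^7 ≡ 2700·1778·682 ≡ 3101 (mod 3263)
3101 = h, so the signature checks out.

valid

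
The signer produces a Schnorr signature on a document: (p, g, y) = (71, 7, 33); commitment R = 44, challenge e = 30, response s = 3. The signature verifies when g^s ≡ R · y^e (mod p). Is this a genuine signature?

genuine

g^s mod p:
Squares mod 71: 7^1≡7, 7^2≡49
3 = 2 + 1, so 7^3 ≡ 49·7 ≡ 59 (mod 71)
R · y^e mod p:
Squares mod 71: 33^1≡33, 33^2≡24, 33^4≡8, 33^8≡64, 33^16≡49
30 = 16 + 8 + 4 + 2, so 33^30 ≡ 49·64·8·24 ≡ 32 (mod 71)
44·32 = 1408 ≡ 59 (mod 71)
59 ≡ 59 (mod 71); signature holds.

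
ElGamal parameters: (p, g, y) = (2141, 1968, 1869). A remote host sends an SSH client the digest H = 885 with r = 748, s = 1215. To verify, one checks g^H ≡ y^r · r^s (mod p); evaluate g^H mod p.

Squares mod 2141: 1968^1≡1968, 1968^2≡2096, 1968^4≡2025, 1968^8≡610, 1968^16≡1707, 1968^32≡2089, 1968^64≡563, 1968^128≡101, 1968^256≡1637, 1968^512≡1378
885 = 512 + 256 + 64 + 32 + 16 + 4 + 1, so 1968^885 ≡ 1378·1637·563·2089·1707·2025·1968 ≡ 1012 (mod 2141)

1012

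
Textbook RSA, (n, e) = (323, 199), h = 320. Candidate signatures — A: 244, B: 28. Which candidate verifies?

Candidate A: Squares mod 323: 244^1≡244, 244^2≡104, 244^4≡157, 244^8≡101, 244^16≡188, 244^32≡137, 244^64≡35, 244^128≡256; 199 = 128 + 64 + 4 + 2 + 1, so 244^199 ≡ 256·35·157·104·244 ≡ 320 (mod 323)
  → matches h = 320
Candidate B: Squares mod 323: 28^1≡28, 28^2≡138, 28^4≡310, 28^8≡169, 28^16≡137, 28^32≡35, 28^64≡256, 28^128≡290; 199 = 128 + 64 + 4 + 2 + 1, so 28^199 ≡ 290·256·310·138·28 ≡ 275 (mod 323)

A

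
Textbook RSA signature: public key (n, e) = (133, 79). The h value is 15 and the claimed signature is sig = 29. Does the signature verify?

verifies

sig^2 ≡ 29^2 = 841 ≡ 43
sig^4 ≡ 43^2 = 1849 ≡ 120
sig^8 ≡ 120^2 = 14400 ≡ 36
sig^16 ≡ 36^2 = 1296 ≡ 99
sig^32 ≡ 99^2 = 9801 ≡ 92
sig^64 ≡ 92^2 = 8464 ≡ 85
79 = 64 + 8 + 4 + 2 + 1, so sig^79 ≡ 85·36·120·43·29 ≡ 15 (mod 133)
sig^79 mod 133 = 15 matches h.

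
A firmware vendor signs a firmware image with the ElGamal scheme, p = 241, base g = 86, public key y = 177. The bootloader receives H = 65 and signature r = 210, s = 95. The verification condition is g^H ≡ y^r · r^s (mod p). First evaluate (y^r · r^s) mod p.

65

177^2 = 31329 ≡ 240
177^4 ≡ 240^2 = 57600 ≡ 1
177^8 ≡ 1^2 = 1
177^16 ≡ 1^2 = 1
177^32 ≡ 1^2 = 1
177^64 ≡ 1^2 = 1
177^128 ≡ 1^2 = 1
210 = 128 + 64 + 16 + 2, so 177^210 ≡ 1·1·1·240 ≡ 240 (mod 241)
210^2 = 44100 ≡ 238
210^4 ≡ 238^2 = 56644 ≡ 9
210^8 ≡ 9^2 = 81
210^16 ≡ 81^2 = 6561 ≡ 54
210^32 ≡ 54^2 = 2916 ≡ 24
210^64 ≡ 24^2 = 576 ≡ 94
95 = 64 + 16 + 8 + 4 + 2 + 1, so 210^95 ≡ 94·54·81·9·238·210 ≡ 176 (mod 241)
y^r · r^s ≡ 240·176 = 42240 ≡ 65 (mod 241)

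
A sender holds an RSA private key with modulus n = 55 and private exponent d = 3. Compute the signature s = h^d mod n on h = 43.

32

h^3 mod 55 = 32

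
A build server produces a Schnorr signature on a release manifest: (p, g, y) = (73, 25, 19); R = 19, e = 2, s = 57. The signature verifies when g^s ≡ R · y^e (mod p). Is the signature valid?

valid

g^s mod p:
25^57 mod 73 = 70
R · y^e mod p:
19^2 mod 73 = 69
19·69 = 1311 ≡ 70 (mod 73)
70 ≡ 70 (mod 73); signature holds.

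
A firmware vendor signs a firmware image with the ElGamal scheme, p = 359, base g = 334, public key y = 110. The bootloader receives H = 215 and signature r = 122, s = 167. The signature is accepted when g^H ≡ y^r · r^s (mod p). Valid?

yes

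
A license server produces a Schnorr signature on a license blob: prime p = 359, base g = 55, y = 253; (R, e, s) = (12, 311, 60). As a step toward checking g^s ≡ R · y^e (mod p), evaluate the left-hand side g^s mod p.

321

55^60 mod 359 = 321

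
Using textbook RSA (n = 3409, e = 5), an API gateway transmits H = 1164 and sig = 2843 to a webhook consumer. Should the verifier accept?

sig^2 ≡ 2843^2 = 8082649 ≡ 3319
sig^4 ≡ 3319^2 = 11015761 ≡ 1282
5 = 4 + 1, so sig^5 ≡ 1282·2843 ≡ 505 (mod 3409)
505 ≠ 1164, so verification fails.

reject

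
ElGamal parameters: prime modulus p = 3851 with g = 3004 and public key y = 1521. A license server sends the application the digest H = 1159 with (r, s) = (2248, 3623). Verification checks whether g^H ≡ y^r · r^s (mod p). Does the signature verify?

verifies

Left side g^H mod p:
Squares mod 3851: 3004^1≡3004, 3004^2≡1123, 3004^4≡1852, 3004^8≡2514, 3004^16≡705, 3004^32≡246, 3004^64≡2751, 3004^128≡786, 3004^256≡1636, 3004^512≡51, 3004^1024≡2601
1159 = 1024 + 128 + 4 + 2 + 1, so 3004^1159 ≡ 2601·786·1852·1123·3004 ≡ 619 (mod 3851)
Right side y^r · r^s mod p:
Squares mod 3851: 1521^1≡1521, 1521^2≡2841, 1521^4≡3436, 1521^8≡2781, 1521^16≡1153, 1521^32≡814, 1521^64≡224, 1521^128≡113, 1521^256≡1216, 1521^512≡3723, 1521^1024≡980, 1521^2048≡1501
2248 = 2048 + 128 + 64 + 8, so 1521^2248 ≡ 1501·113·224·2781 ≡ 2749 (mod 3851)
Squares mod 3851: 2248^1≡2248, 2248^2≡992, 2248^4≡2059, 2248^8≡3381, 2248^16≡1393, 2248^32≡3396, 2248^64≡2922, 2248^128≡417, 2248^256≡594, 2248^512≡2395, 2248^1024≡1886, 2248^2048≡2523
3623 = 2048 + 1024 + 512 + 32 + 4 + 2 + 1, so 2248^3623 ≡ 2523·1886·2395·3396·2059·992·2248 ≡ 3169 (mod 3851)
2749·3169 = 8711581 ≡ 619 (mod 3851)
619 ≡ 619 (mod 3851), so the signature is genuine.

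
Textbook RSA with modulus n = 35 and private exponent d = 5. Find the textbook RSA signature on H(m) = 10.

5

(H(m))^2 ≡ 10^2 = 100 ≡ 30
(H(m))^4 ≡ 30^2 = 900 ≡ 25
5 = 4 + 1, so (H(m))^5 ≡ 25·10 ≡ 5 (mod 35)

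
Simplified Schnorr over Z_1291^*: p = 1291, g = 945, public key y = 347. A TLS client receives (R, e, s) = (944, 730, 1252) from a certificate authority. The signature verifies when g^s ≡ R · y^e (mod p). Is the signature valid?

valid

g^s mod p:
Squares mod 1291: 945^1≡945, 945^2≡944, 945^4≡346, 945^8≡944, 945^16≡346, 945^32≡944, 945^64≡346, 945^128≡944, 945^256≡346, 945^512≡944, 945^1024≡346
1252 = 1024 + 128 + 64 + 32 + 4, so 945^1252 ≡ 346·944·346·944·346 ≡ 346 (mod 1291)
R · y^e mod p:
Squares mod 1291: 347^1≡347, 347^2≡346, 347^4≡944, 347^8≡346, 347^16≡944, 347^32≡346, 347^64≡944, 347^128≡346, 347^256≡944, 347^512≡346
730 = 512 + 128 + 64 + 16 + 8 + 2, so 347^730 ≡ 346·346·944·944·346·346 ≡ 944 (mod 1291)
944·944 = 891136 ≡ 346 (mod 1291)
346 ≡ 346 (mod 1291); signature holds.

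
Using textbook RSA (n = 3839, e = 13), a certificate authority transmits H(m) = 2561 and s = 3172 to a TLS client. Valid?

yes

Squares mod 3839: s^1≡3172, s^2≡3404, s^4≡1114, s^8≡999
13 = 8 + 4 + 1, so s^13 ≡ 999·1114·3172 ≡ 2561 (mod 3839)
s^13 mod 3839 = 2561 matches H(m).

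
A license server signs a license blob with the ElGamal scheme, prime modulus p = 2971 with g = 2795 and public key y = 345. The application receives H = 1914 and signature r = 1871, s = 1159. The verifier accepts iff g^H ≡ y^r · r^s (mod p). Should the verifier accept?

Left side g^H mod p:
2795^1914 mod 2971 = 500
Right side y^r · r^s mod p:
345^1871 mod 2971 = 2896
1871^1159 mod 2971 = 1974
2896·1974 = 5716704 ≡ 500 (mod 2971)
500 ≡ 500 (mod 2971), so the signature is genuine.

accept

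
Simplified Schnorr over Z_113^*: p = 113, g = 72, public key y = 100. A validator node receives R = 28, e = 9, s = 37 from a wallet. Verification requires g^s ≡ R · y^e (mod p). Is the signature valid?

g^s mod p:
72^2 = 5184 ≡ 99
72^4 ≡ 99^2 = 9801 ≡ 83
72^8 ≡ 83^2 = 6889 ≡ 109
72^16 ≡ 109^2 = 11881 ≡ 16
72^32 ≡ 16^2 = 256 ≡ 30
37 = 32 + 4 + 1, so 72^37 ≡ 30·83·72 ≡ 62 (mod 113)
R · y^e mod p:
100^2 = 10000 ≡ 56
100^4 ≡ 56^2 = 3136 ≡ 85
100^8 ≡ 85^2 = 7225 ≡ 106
9 = 8 + 1, so 100^9 ≡ 106·100 ≡ 91 (mod 113)
28·91 = 2548 ≡ 62 (mod 113)
62 ≡ 62 (mod 113); signature holds.

valid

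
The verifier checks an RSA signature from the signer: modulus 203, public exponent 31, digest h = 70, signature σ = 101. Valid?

no

σ^2 ≡ 101^2 = 10201 ≡ 51
σ^4 ≡ 51^2 = 2601 ≡ 165
σ^8 ≡ 165^2 = 27225 ≡ 23
σ^16 ≡ 23^2 = 529 ≡ 123
31 = 16 + 8 + 4 + 2 + 1, so σ^31 ≡ 123·23·165·51·101 ≡ 192 (mod 203)
σ^31 mod 203 = 192, but h = 70.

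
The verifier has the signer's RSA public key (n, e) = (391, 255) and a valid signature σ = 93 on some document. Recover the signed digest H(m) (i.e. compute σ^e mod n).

185

σ^2 ≡ 93^2 = 8649 ≡ 47
σ^4 ≡ 47^2 = 2209 ≡ 254
σ^8 ≡ 254^2 = 64516 ≡ 1
σ^16 ≡ 1^2 = 1
σ^32 ≡ 1^2 = 1
σ^64 ≡ 1^2 = 1
σ^128 ≡ 1^2 = 1
255 = 128 + 64 + 32 + 16 + 8 + 4 + 2 + 1, so σ^255 ≡ 1·1·1·1·1·254·47·93 ≡ 185 (mod 391)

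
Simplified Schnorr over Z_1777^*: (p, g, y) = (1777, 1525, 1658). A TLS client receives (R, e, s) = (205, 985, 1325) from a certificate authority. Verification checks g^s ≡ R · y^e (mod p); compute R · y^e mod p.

1658^2 = 2748964 ≡ 1722
1658^4 ≡ 1722^2 = 2965284 ≡ 1248
1658^8 ≡ 1248^2 = 1557504 ≡ 852
1658^16 ≡ 852^2 = 725904 ≡ 888
1658^32 ≡ 888^2 = 788544 ≡ 1333
1658^64 ≡ 1333^2 = 1776889 ≡ 1666
1658^128 ≡ 1666^2 = 2775556 ≡ 1659
1658^256 ≡ 1659^2 = 2752281 ≡ 1485
1658^512 ≡ 1485^2 = 2205225 ≡ 1745
985 = 512 + 256 + 128 + 64 + 16 + 8 + 1, so 1658^985 ≡ 1745·1485·1659·1666·888·852·1658 ≡ 696 (mod 1777)
R · y^e ≡ 205·696 = 142680 ≡ 520 (mod 1777)

520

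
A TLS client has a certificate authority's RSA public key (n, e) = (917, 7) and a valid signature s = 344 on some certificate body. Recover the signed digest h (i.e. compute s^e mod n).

s^7 mod 917 = 883

883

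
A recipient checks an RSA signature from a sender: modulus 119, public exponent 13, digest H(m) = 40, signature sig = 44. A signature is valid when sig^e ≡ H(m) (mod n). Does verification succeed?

sig^13 mod 119 = 79
sig^13 mod 119 = 79, but H(m) = 40.

fails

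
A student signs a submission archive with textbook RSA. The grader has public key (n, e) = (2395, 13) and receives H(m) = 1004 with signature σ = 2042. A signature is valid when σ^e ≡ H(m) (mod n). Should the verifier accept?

Squares mod 2395: σ^1≡2042, σ^2≡69, σ^4≡2366, σ^8≡841
13 = 8 + 4 + 1, so σ^13 ≡ 841·2366·2042 ≡ 1687 (mod 2395)
1687 ≠ 1004, so verification fails.

reject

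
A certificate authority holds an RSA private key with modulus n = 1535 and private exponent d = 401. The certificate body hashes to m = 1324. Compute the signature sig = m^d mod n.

489

Squares mod 1535: m^1≡1324, m^2≡6, m^4≡36, m^8≡1296, m^16≡326, m^32≡361, m^64≡1381, m^128≡691, m^256≡96
401 = 256 + 128 + 16 + 1, so m^401 ≡ 96·691·326·1324 ≡ 489 (mod 1535)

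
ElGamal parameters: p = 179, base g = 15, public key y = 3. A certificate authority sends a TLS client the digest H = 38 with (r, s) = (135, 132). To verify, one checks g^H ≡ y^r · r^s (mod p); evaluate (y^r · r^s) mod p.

3^2 = 9
3^4 ≡ 9^2 = 81
3^8 ≡ 81^2 = 6561 ≡ 117
3^16 ≡ 117^2 = 13689 ≡ 85
3^32 ≡ 85^2 = 7225 ≡ 65
3^64 ≡ 65^2 = 4225 ≡ 108
3^128 ≡ 108^2 = 11664 ≡ 29
135 = 128 + 4 + 2 + 1, so 3^135 ≡ 29·81·9·3 ≡ 57 (mod 179)
135^2 = 18225 ≡ 146
135^4 ≡ 146^2 = 21316 ≡ 15
135^8 ≡ 15^2 = 225 ≡ 46
135^16 ≡ 46^2 = 2116 ≡ 147
135^32 ≡ 147^2 = 21609 ≡ 129
135^64 ≡ 129^2 = 16641 ≡ 173
135^128 ≡ 173^2 = 29929 ≡ 36
132 = 128 + 4, so 135^132 ≡ 36·15 ≡ 3 (mod 179)
y^r · r^s ≡ 57·3 = 171 ≡ 171 (mod 179)

171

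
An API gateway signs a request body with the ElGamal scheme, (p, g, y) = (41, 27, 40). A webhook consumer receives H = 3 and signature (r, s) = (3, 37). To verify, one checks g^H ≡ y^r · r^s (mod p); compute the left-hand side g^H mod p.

27^2 = 729 ≡ 32
3 = 2 + 1, so 27^3 ≡ 32·27 ≡ 3 (mod 41)

3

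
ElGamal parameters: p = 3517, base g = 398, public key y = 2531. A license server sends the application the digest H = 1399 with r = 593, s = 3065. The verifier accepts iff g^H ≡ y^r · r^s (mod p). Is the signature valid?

Left side g^H mod p:
398^2 = 158404 ≡ 139
398^4 ≡ 139^2 = 19321 ≡ 1736
398^8 ≡ 1736^2 = 3013696 ≡ 3144
398^16 ≡ 3144^2 = 9884736 ≡ 1966
398^32 ≡ 1966^2 = 3865156 ≡ 3490
398^64 ≡ 3490^2 = 12180100 ≡ 729
398^128 ≡ 729^2 = 531441 ≡ 374
398^256 ≡ 374^2 = 139876 ≡ 2713
398^512 ≡ 2713^2 = 7360369 ≡ 2805
398^1024 ≡ 2805^2 = 7868025 ≡ 496
1399 = 1024 + 256 + 64 + 32 + 16 + 4 + 2 + 1, so 398^1399 ≡ 496·2713·729·3490·1966·1736·139·398 ≡ 1801 (mod 3517)
Right side y^r · r^s mod p:
2531^2 = 6405961 ≡ 1504
2531^4 ≡ 1504^2 = 2262016 ≡ 585
2531^8 ≡ 585^2 = 342225 ≡ 1076
2531^16 ≡ 1076^2 = 1157776 ≡ 683
2531^32 ≡ 683^2 = 466489 ≡ 2245
2531^64 ≡ 2245^2 = 5040025 ≡ 164
2531^128 ≡ 164^2 = 26896 ≡ 2277
2531^256 ≡ 2277^2 = 5184729 ≡ 671
2531^512 ≡ 671^2 = 450241 ≡ 65
593 = 512 + 64 + 16 + 1, so 2531^593 ≡ 65·164·683·2531 ≡ 2082 (mod 3517)
593^2 = 351649 ≡ 3466
593^4 ≡ 3466^2 = 12013156 ≡ 2601
593^8 ≡ 2601^2 = 6765201 ≡ 2010
593^16 ≡ 2010^2 = 4040100 ≡ 2584
593^32 ≡ 2584^2 = 6677056 ≡ 1790
593^64 ≡ 1790^2 = 3204100 ≡ 113
593^128 ≡ 113^2 = 12769 ≡ 2218
593^256 ≡ 2218^2 = 4919524 ≡ 2758
593^512 ≡ 2758^2 = 7606564 ≡ 2810
593^1024 ≡ 2810^2 = 7896100 ≡ 435
593^2048 ≡ 435^2 = 189225 ≡ 2824
3065 = 2048 + 512 + 256 + 128 + 64 + 32 + 16 + 8 + 1, so 593^3065 ≡ 2824·2810·2758·2218·113·1790·2584·2010·593 ≡ 2689 (mod 3517)
2082·2689 = 5598498 ≡ 2951 (mod 3517)
1801 ≠ 2951, so verification fails.

invalid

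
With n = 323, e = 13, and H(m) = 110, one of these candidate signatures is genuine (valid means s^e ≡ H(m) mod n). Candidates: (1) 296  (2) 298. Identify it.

Candidate 1: 296^2 = 87616 ≡ 83; 296^4 ≡ 83^2 = 6889 ≡ 106; 296^8 ≡ 106^2 = 11236 ≡ 254; 13 = 8 + 4 + 1, so 296^13 ≡ 254·106·296 ≡ 125 (mod 323)
Candidate 2: 298^2 = 88804 ≡ 302; 298^4 ≡ 302^2 = 91204 ≡ 118; 298^8 ≡ 118^2 = 13924 ≡ 35; 13 = 8 + 4 + 1, so 298^13 ≡ 35·118·298 ≡ 110 (mod 323)
  → matches H(m) = 110

2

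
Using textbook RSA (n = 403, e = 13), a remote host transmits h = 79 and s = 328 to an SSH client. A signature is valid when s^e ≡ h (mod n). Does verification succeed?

fails

Squares mod 403: s^1≡328, s^2≡386, s^4≡289, s^8≡100
13 = 8 + 4 + 1, so s^13 ≡ 100·289·328 ≡ 237 (mod 403)
The recovered value 237 does not match the digest 79.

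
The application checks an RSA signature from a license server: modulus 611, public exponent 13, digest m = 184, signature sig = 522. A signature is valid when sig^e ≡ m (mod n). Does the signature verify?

verifies

sig^2 ≡ 522^2 = 272484 ≡ 589
sig^4 ≡ 589^2 = 346921 ≡ 484
sig^8 ≡ 484^2 = 234256 ≡ 243
13 = 8 + 4 + 1, so sig^13 ≡ 243·484·522 ≡ 184 (mod 611)
Since 184 equals the digest 184, verification succeeds.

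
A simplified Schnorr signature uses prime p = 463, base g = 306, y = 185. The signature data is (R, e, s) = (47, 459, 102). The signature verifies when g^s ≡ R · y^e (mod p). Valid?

yes

g^s mod p:
306^2 = 93636 ≡ 110
306^4 ≡ 110^2 = 12100 ≡ 62
306^8 ≡ 62^2 = 3844 ≡ 140
306^16 ≡ 140^2 = 19600 ≡ 154
306^32 ≡ 154^2 = 23716 ≡ 103
306^64 ≡ 103^2 = 10609 ≡ 423
102 = 64 + 32 + 4 + 2, so 306^102 ≡ 423·103·62·110 ≡ 144 (mod 463)
R · y^e mod p:
185^2 = 34225 ≡ 426
185^4 ≡ 426^2 = 181476 ≡ 443
185^8 ≡ 443^2 = 196249 ≡ 400
185^16 ≡ 400^2 = 160000 ≡ 265
185^32 ≡ 265^2 = 70225 ≡ 312
185^64 ≡ 312^2 = 97344 ≡ 114
185^128 ≡ 114^2 = 12996 ≡ 32
185^256 ≡ 32^2 = 1024 ≡ 98
459 = 256 + 128 + 64 + 8 + 2 + 1, so 185^459 ≡ 98·32·114·400·426·185 ≡ 338 (mod 463)
47·338 = 15886 ≡ 144 (mod 463)
144 ≡ 144 (mod 463); signature holds.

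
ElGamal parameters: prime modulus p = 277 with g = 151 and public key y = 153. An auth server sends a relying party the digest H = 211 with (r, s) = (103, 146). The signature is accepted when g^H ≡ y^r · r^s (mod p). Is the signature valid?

invalid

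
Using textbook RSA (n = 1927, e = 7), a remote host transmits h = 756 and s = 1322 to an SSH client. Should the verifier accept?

accept

s^2 ≡ 1322^2 = 1747684 ≡ 1822
s^4 ≡ 1822^2 = 3319684 ≡ 1390
7 = 4 + 2 + 1, so s^7 ≡ 1390·1822·1322 ≡ 756 (mod 1927)
Since 756 equals the digest 756, verification succeeds.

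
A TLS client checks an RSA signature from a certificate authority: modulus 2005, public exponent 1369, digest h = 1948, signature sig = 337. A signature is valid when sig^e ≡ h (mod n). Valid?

no

sig^2 ≡ 337^2 = 113569 ≡ 1289
sig^4 ≡ 1289^2 = 1661521 ≡ 1381
sig^8 ≡ 1381^2 = 1907161 ≡ 406
sig^16 ≡ 406^2 = 164836 ≡ 426
sig^32 ≡ 426^2 = 181476 ≡ 1026
sig^64 ≡ 1026^2 = 1052676 ≡ 51
sig^128 ≡ 51^2 = 2601 ≡ 596
sig^256 ≡ 596^2 = 355216 ≡ 331
sig^512 ≡ 331^2 = 109561 ≡ 1291
sig^1024 ≡ 1291^2 = 1666681 ≡ 526
1369 = 1024 + 256 + 64 + 16 + 8 + 1, so sig^1369 ≡ 526·331·51·426·406·337 ≡ 57 (mod 2005)
sig^1369 mod 2005 = 57, but h = 1948.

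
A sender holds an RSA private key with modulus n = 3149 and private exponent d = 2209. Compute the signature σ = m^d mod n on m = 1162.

Squares mod 3149: m^1≡1162, m^2≡2472, m^4≡1724, m^8≡2669, m^16≡523, m^32≡2715, m^64≡2565, m^128≡964, m^256≡341, m^512≡2917, m^1024≡291, m^2048≡2807
2209 = 2048 + 128 + 32 + 1, so m^2209 ≡ 2807·964·2715·1162 ≡ 2431 (mod 3149)

2431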